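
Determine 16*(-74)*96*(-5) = 568320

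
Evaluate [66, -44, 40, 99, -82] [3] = 99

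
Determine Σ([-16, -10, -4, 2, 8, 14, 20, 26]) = 40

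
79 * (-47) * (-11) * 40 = 1633720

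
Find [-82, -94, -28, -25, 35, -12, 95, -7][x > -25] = keep x where x > -25: -82✗, -94✗, -28✗, -25✗, 35✓, -12✓, 95✓, -7✓
= [35, -12, 95, -7]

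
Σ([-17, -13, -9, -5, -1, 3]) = -42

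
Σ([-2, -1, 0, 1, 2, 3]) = 3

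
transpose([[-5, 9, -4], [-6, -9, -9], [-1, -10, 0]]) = [[-5, -6, -1], [9, -9, -10], [-4, -9, 0]]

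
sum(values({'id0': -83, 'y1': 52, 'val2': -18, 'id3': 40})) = -9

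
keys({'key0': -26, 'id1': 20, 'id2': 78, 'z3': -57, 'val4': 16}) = ['key0', 'id1', 'id2', 'z3', 'val4']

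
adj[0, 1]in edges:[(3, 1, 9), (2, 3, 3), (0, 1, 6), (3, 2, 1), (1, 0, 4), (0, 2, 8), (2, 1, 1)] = 6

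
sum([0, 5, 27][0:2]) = 5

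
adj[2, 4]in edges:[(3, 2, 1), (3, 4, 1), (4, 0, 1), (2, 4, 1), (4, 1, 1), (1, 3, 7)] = 1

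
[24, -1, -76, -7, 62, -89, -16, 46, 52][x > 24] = [62, 46, 52]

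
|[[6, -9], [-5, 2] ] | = -33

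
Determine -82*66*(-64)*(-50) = -17318400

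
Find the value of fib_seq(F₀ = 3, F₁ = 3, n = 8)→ F_2 = F_1 + F_0 = 6
F_3 = F_2 + F_1 = 9
F_4 = F_3 + F_2 = 15
...
= [3, 3, 6, 9, 15, 24, 39, 63]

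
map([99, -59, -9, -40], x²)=[9801, 3481, 81, 1600]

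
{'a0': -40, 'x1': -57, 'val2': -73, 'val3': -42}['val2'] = -73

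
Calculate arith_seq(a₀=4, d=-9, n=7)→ a_0 = 4 + 0*-9 = 4
a_1 = 4 + 1*-9 = -5
a_2 = 4 + 2*-9 = -14
...
= [4, -5, -14, -23, -32, -41, -50]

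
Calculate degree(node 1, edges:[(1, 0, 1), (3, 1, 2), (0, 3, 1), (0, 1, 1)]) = 3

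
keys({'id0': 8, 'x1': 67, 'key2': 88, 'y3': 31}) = ['id0', 'x1', 'key2', 'y3']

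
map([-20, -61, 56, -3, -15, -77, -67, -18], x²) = (-20)²=400, (-61)²=3721, (56)²=3136, (-3)²=9, (-15)²=225, (-77)²=5929, (-67)²=4489, (-18)²=324
= [400, 3721, 3136, 9, 225, 5929, 4489, 324]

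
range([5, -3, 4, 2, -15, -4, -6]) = 20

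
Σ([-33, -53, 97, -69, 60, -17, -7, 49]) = (-33) + (-53) + 97 + (-69) + 60 + (-17) + (-7) + 49
= 27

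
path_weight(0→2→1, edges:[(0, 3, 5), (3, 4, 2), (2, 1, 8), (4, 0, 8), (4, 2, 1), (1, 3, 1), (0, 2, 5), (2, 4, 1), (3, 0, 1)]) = w(0→2)=5 + w(2→1)=8
= 13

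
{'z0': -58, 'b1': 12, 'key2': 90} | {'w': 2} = {'z0': -58, 'b1': 12, 'key2': 90, 'w': 2}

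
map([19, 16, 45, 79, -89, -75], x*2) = 19*2=38, 16*2=32, 45*2=90, 79*2=158, -89*2=-178, -75*2=-150
= [38, 32, 90, 158, -178, -150]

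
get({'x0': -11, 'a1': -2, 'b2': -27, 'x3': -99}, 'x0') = -11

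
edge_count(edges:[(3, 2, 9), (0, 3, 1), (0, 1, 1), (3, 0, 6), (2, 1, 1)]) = 5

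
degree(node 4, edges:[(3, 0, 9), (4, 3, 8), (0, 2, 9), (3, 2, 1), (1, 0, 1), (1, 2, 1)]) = incident: (4,3)
= 1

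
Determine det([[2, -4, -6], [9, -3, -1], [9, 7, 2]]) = (1)*(2)*det([[-3, -1], [7, 2]]) + (-1)*(-4)*det([[9, -1], [9, 2]]) + (1)*(-6)*det([[9, -3], [9, 7]])
= 2 + 108 + -540
= -430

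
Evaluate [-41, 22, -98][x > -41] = [22]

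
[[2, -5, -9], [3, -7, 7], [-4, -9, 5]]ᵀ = [[2, 3, -4], [-5, -7, -9], [-9, 7, 5]]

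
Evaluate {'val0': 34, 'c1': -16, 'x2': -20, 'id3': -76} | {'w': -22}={'val0': 34, 'c1': -16, 'x2': -20, 'id3': -76, 'w': -22}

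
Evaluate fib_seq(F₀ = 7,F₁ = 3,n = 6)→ F_2 = F_1 + F_0 = 10
F_3 = F_2 + F_1 = 13
F_4 = F_3 + F_2 = 23
...
= [7, 3, 10, 13, 23, 36]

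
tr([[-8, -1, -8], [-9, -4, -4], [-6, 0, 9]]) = diagonal: (-8) + (-4) + 9
= -3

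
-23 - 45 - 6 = -74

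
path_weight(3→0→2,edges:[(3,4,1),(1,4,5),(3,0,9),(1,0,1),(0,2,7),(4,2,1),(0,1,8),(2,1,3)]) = w(3→0)=9 + w(0→2)=7
= 16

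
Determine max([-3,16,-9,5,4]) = 16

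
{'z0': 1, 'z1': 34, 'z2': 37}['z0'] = 1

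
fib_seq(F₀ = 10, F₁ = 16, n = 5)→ [10, 16, 26, 42, 68]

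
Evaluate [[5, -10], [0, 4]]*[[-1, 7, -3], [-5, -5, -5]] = C[0][0] = (5)*(-1) + (-10)*(-5) = 45
C[0][1] = (5)*(7) + (-10)*(-5) = 85
C[0][2] = (5)*(-3) + (-10)*(-5) = 35
C[1][0] = (0)*(-1) + (4)*(-5) = -20
C[1][1] = (0)*(7) + (4)*(-5) = -20
C[1][2] = (0)*(-3) + (4)*(-5) = -20
= [[45, 85, 35], [-20, -20, -20]]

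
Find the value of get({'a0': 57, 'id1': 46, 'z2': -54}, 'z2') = -54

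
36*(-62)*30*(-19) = 1272240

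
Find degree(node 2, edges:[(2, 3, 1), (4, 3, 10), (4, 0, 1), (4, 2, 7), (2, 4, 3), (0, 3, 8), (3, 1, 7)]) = 3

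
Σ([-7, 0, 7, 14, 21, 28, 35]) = (-7) + 0 + 7 + 14 + 21 + 28 + 35
= 98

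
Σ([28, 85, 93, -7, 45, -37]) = 28 + 85 + 93 + (-7) + 45 + (-37)
= 207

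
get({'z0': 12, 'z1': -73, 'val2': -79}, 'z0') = 12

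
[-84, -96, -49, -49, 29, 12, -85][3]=-49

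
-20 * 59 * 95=-112100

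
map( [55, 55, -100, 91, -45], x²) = [3025, 3025, 10000, 8281, 2025]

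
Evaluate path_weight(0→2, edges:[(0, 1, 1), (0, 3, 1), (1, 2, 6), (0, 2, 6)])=6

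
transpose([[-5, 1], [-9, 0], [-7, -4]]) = [[-5, -9, -7], [1, 0, -4]]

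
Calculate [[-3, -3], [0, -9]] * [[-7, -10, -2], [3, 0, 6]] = [[12, 30, -12], [-27, 0, -54]]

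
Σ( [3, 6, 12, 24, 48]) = 3 + 6 + 12 + 24 + 48
= 93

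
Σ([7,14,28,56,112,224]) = 7 + 14 + 28 + 56 + 112 + 224
= 441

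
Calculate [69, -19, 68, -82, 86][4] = 86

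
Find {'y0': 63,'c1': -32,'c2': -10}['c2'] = -10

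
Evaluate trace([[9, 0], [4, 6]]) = 15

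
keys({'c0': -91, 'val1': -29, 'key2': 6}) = ['c0', 'val1', 'key2']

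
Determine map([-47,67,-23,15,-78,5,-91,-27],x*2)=[-94, 134, -46, 30, -156, 10, -182, -54]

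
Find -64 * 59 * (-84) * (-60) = -19031040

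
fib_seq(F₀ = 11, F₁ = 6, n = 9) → [11, 6, 17, 23, 40, 63, 103, 166, 269]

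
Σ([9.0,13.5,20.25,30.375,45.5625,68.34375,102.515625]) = 9.0 + 13.5 + 20.25 + 30.375 + 45.5625 + 68.34375 + 102.515625
= 289.546875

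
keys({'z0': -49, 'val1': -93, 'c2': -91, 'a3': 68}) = ['z0', 'val1', 'c2', 'a3']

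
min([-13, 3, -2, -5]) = -13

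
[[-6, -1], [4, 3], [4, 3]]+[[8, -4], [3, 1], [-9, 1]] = [[2, -5], [7, 4], [-5, 4]]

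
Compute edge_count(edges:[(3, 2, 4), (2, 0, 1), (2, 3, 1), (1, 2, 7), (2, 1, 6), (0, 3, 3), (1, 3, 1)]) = 7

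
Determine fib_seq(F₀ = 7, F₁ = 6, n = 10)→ F_2 = F_1 + F_0 = 13
F_3 = F_2 + F_1 = 19
F_4 = F_3 + F_2 = 32
...
= [7, 6, 13, 19, 32, 51, 83, 134, 217, 351]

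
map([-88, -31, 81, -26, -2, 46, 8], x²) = [7744, 961, 6561, 676, 4, 2116, 64]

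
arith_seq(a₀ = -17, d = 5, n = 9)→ a_0 = -17 + 0*5 = -17
a_1 = -17 + 1*5 = -12
a_2 = -17 + 2*5 = -7
...
= [-17, -12, -7, -2, 3, 8, 13, 18, 23]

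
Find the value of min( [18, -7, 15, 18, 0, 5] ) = -7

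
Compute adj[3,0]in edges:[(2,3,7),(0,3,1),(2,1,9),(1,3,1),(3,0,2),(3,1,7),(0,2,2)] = 2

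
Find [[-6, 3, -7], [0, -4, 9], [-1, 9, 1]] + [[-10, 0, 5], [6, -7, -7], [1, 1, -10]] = [[-16, 3, -2], [6, -11, 2], [0, 10, -9]]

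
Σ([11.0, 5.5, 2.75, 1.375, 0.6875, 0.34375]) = 11.0 + 5.5 + 2.75 + 1.375 + 0.6875 + 0.34375
= 21.65625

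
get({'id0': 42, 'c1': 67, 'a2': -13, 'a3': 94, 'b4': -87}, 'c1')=67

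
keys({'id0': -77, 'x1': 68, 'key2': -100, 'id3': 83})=['id0', 'x1', 'key2', 'id3']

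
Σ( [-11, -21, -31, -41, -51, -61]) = (-11) + (-21) + (-31) + (-41) + (-51) + (-61)
= -216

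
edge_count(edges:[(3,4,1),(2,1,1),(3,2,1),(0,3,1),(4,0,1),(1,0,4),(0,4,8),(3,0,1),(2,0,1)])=9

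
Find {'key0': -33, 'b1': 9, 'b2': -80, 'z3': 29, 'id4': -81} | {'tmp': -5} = {'key0': -33, 'b1': 9, 'b2': -80, 'z3': 29, 'id4': -81, 'tmp': -5}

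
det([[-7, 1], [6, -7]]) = (-7)*(-7) - (1)*(6)
= 43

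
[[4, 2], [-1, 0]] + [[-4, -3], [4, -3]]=[[0, -1], [3, -3]]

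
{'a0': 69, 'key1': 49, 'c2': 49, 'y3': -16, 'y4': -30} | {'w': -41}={'a0': 69, 'key1': 49, 'c2': 49, 'y3': -16, 'y4': -30, 'w': -41}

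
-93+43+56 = 6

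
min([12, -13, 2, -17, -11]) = -17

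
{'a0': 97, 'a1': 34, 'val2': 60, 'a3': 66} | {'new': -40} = {'a0': 97, 'a1': 34, 'val2': 60, 'a3': 66, 'new': -40}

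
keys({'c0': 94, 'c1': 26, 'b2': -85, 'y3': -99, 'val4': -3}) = ['c0', 'c1', 'b2', 'y3', 'val4']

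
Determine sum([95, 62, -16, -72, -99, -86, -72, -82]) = -270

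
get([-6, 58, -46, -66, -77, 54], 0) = -6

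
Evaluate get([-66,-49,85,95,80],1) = -49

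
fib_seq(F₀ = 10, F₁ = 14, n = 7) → [10, 14, 24, 38, 62, 100, 162]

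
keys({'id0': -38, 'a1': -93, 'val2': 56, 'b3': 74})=['id0', 'a1', 'val2', 'b3']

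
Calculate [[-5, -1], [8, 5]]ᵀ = [[-5, 8], [-1, 5]]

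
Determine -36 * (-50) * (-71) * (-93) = 11885400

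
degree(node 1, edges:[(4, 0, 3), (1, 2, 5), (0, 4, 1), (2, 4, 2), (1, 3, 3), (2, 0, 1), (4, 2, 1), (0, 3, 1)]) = incident: (1,2), (1,3)
= 2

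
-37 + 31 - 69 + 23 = -52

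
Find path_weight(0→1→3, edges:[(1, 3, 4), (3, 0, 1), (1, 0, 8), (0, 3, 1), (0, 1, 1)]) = w(0→1)=1 + w(1→3)=4
= 5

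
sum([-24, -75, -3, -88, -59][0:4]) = -190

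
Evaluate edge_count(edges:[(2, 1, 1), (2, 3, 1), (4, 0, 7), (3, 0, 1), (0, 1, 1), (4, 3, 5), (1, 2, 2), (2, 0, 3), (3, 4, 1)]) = 9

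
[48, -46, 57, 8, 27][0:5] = [48, -46, 57, 8, 27]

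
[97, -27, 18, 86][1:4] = [-27, 18, 86]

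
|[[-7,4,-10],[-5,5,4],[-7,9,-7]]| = (1)*(-7)*det([[5, 4], [9, -7]]) + (-1)*(4)*det([[-5, 4], [-7, -7]]) + (1)*(-10)*det([[-5, 5], [-7, 9]])
= 497 + -252 + 100
= 345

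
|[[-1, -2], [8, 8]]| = 8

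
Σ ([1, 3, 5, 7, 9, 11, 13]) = 1 + 3 + 5 + 7 + 9 + 11 + 13
= 49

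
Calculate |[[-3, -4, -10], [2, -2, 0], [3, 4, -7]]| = (1)*(-3)*det([[-2, 0], [4, -7]]) + (-1)*(-4)*det([[2, 0], [3, -7]]) + (1)*(-10)*det([[2, -2], [3, 4]])
= -42 + -56 + -140
= -238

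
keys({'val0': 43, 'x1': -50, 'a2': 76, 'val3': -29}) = ['val0', 'x1', 'a2', 'val3']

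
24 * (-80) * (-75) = 144000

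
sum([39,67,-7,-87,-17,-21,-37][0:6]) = slice → [39, 67, -7, -87, -17, -21]
39 + 67 + (-7) + (-87) + (-17) + (-21)
= -26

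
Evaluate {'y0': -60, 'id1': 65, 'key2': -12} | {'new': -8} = {'y0': -60, 'id1': 65, 'key2': -12, 'new': -8}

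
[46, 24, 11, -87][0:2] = [46, 24]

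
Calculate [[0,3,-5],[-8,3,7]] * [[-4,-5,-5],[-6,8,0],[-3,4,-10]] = [[-3, 4, 50], [-7, 92, -30]]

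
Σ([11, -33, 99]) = 77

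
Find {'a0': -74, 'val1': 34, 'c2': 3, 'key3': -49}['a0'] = -74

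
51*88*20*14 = 1256640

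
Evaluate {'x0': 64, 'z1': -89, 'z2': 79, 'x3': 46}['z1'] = -89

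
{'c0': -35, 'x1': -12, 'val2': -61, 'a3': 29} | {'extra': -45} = {'c0': -35, 'x1': -12, 'val2': -61, 'a3': 29, 'extra': -45}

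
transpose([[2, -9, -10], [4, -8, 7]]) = [[2, 4], [-9, -8], [-10, 7]]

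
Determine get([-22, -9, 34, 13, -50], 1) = -9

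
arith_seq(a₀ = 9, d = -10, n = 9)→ [9, -1, -11, -21, -31, -41, -51, -61, -71]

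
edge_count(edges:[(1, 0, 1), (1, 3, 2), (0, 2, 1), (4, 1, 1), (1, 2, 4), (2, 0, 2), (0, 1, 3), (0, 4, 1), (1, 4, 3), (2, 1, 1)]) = 10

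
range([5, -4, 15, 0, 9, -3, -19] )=34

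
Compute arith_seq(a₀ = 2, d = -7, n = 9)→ [2, -5, -12, -19, -26, -33, -40, -47, -54]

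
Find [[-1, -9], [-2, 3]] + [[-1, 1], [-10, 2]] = [[-2, -8], [-12, 5]]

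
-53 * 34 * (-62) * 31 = 3463444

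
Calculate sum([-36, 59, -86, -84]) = -147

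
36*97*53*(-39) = -7217964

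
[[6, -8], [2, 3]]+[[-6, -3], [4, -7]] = [[0, -11], [6, -4]]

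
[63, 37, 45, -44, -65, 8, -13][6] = -13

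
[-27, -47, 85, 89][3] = 89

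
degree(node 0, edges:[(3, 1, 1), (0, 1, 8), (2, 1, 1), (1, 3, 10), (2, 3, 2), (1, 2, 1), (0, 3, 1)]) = incident: (0,1), (0,3)
= 2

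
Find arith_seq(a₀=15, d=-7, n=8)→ a_0 = 15 + 0*-7 = 15
a_1 = 15 + 1*-7 = 8
a_2 = 15 + 2*-7 = 1
...
= [15, 8, 1, -6, -13, -20, -27, -34]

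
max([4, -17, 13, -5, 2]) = 13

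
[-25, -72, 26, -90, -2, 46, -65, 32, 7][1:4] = [-72, 26, -90]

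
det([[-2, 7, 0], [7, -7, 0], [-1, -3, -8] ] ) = 280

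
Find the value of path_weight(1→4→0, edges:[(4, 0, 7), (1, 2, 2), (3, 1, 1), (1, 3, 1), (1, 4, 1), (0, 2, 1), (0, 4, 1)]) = 8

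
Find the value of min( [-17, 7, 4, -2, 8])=-17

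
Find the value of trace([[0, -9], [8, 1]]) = diagonal: 0 + 1
= 1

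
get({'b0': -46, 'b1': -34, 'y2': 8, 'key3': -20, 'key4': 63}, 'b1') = -34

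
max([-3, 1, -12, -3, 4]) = 4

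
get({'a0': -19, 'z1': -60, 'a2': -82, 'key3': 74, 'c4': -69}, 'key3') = 74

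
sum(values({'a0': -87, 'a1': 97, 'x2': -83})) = -73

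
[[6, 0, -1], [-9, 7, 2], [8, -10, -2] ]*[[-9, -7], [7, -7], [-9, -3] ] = [[-45, -39], [112, 8], [-124, 20]]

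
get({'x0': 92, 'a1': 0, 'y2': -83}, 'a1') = 0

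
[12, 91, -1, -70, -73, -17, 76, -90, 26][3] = -70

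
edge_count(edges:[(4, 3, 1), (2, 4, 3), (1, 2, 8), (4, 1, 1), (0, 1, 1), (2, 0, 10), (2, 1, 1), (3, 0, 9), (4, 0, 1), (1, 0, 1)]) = 10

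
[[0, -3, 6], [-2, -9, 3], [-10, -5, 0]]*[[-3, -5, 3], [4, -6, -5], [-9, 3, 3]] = C[0][0] = (0)*(-3) + (-3)*(4) + (6)*(-9) = -66
C[0][1] = (0)*(-5) + (-3)*(-6) + (6)*(3) = 36
C[0][2] = (0)*(3) + (-3)*(-5) + (6)*(3) = 33
C[1][0] = (-2)*(-3) + (-9)*(4) + (3)*(-9) = -57
C[1][1] = (-2)*(-5) + (-9)*(-6) + (3)*(3) = 73
C[1][2] = (-2)*(3) + (-9)*(-5) + (3)*(3) = 48
... (3 more cells)
= [[-66, 36, 33], [-57, 73, 48], [10, 80, -5]]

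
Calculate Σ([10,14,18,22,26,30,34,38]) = 10 + 14 + 18 + 22 + 26 + 30 + 34 + 38
= 192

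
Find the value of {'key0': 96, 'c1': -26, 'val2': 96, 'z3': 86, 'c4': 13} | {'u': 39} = {'key0': 96, 'c1': -26, 'val2': 96, 'z3': 86, 'c4': 13, 'u': 39}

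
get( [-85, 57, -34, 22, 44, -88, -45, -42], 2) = -34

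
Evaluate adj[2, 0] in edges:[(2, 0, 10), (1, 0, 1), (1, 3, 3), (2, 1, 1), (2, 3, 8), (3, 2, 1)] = 10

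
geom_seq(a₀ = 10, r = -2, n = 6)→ [10, -20, 40, -80, 160, -320]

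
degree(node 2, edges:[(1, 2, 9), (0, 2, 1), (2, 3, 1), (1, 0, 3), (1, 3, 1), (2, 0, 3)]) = incident: (1,2), (0,2), (2,3), (2,0)
= 4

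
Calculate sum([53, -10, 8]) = 53 + (-10) + 8
= 51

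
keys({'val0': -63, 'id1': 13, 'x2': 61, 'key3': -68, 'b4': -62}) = ['val0', 'id1', 'x2', 'key3', 'b4']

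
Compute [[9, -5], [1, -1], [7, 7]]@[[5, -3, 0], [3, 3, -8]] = C[0][0] = (9)*(5) + (-5)*(3) = 30
C[0][1] = (9)*(-3) + (-5)*(3) = -42
C[0][2] = (9)*(0) + (-5)*(-8) = 40
C[1][0] = (1)*(5) + (-1)*(3) = 2
C[1][1] = (1)*(-3) + (-1)*(3) = -6
C[1][2] = (1)*(0) + (-1)*(-8) = 8
... (3 more cells)
= [[30, -42, 40], [2, -6, 8], [56, 0, -56]]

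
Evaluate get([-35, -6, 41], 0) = -35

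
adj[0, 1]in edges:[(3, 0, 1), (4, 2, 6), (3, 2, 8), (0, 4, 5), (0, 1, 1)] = 1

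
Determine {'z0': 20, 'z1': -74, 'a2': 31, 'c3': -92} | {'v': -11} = {'z0': 20, 'z1': -74, 'a2': 31, 'c3': -92, 'v': -11}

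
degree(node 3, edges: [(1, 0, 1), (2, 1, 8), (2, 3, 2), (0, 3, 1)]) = incident: (2,3), (0,3)
= 2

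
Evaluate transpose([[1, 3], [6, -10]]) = [[1, 6], [3, -10]]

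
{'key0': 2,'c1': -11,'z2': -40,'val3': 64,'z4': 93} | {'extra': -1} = {'key0': 2, 'c1': -11, 'z2': -40, 'val3': 64, 'z4': 93, 'extra': -1}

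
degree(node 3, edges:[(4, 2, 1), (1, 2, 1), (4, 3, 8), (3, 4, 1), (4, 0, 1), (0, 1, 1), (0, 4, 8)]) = incident: (4,3), (3,4)
= 2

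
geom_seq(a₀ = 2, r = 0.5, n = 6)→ [2.0, 1.0, 0.5, 0.25, 0.125, 0.0625]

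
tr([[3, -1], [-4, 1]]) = diagonal: 3 + 1
= 4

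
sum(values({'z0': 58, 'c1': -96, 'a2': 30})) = 58 + (-96) + 30
= -8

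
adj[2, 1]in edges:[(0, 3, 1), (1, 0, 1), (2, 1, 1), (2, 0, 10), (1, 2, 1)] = 1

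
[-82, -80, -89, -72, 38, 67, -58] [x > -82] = keep x where x > -82: -82✗, -80✓, -89✗, -72✓, 38✓, 67✓, -58✓
= [-80, -72, 38, 67, -58]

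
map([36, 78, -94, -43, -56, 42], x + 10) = [46, 88, -84, -33, -46, 52]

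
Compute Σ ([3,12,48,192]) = 3 + 12 + 48 + 192
= 255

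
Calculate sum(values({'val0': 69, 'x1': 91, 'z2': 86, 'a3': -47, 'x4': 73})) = 272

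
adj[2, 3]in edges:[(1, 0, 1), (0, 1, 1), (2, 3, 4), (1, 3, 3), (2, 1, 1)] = 4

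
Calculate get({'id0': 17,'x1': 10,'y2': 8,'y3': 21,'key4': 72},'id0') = 17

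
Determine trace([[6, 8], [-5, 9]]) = diagonal: 6 + 9
= 15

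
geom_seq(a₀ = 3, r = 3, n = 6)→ [3, 9, 27, 81, 243, 729]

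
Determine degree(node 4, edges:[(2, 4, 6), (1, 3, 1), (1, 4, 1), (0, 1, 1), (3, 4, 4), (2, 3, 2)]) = 3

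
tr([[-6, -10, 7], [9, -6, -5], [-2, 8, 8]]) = -4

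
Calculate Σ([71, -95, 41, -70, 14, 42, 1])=71 + (-95) + 41 + (-70) + 14 + 42 + 1
= 4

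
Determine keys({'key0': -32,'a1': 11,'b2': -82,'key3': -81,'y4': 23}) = ['key0', 'a1', 'b2', 'key3', 'y4']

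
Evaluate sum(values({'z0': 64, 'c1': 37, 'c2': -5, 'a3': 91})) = 64 + 37 + (-5) + 91
= 187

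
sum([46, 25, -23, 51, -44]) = 55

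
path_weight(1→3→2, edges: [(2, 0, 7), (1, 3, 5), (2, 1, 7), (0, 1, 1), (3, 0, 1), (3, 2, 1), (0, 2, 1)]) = w(1→3)=5 + w(3→2)=1
= 6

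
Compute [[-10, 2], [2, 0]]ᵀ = [[-10, 2], [2, 0]]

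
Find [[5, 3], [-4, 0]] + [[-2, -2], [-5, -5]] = [[3, 1], [-9, -5]]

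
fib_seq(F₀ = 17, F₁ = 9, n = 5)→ F_2 = F_1 + F_0 = 26
F_3 = F_2 + F_1 = 35
F_4 = F_3 + F_2 = 61
= [17, 9, 26, 35, 61]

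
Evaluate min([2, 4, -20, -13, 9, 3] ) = -20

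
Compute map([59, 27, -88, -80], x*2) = 59*2=118, 27*2=54, -88*2=-176, -80*2=-160
= [118, 54, -176, -160]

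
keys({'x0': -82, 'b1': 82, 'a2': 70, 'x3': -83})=['x0', 'b1', 'a2', 'x3']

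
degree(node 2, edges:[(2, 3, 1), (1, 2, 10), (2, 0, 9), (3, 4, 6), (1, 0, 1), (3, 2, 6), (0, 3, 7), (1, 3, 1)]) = incident: (2,3), (1,2), (2,0), (3,2)
= 4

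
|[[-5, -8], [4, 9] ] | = -13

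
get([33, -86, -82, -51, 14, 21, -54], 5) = 21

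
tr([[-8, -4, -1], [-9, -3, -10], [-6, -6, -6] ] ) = diagonal: (-8) + (-3) + (-6)
= -17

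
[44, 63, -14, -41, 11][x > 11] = keep x where x > 11: 44✓, 63✓, -14✗, -41✗, 11✗
= [44, 63]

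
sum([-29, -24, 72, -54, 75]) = 40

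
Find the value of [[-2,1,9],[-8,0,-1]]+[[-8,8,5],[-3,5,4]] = [[-10, 9, 14], [-11, 5, 3]]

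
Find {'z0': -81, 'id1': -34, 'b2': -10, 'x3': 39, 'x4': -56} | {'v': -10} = {'z0': -81, 'id1': -34, 'b2': -10, 'x3': 39, 'x4': -56, 'v': -10}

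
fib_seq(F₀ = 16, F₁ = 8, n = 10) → [16, 8, 24, 32, 56, 88, 144, 232, 376, 608]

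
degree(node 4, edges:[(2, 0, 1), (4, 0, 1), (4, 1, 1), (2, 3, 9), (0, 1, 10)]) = 2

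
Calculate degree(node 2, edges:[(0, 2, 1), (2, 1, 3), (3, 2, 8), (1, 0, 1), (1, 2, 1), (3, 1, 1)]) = 4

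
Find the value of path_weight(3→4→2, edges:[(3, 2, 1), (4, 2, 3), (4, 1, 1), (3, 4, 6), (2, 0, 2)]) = w(3→4)=6 + w(4→2)=3
= 9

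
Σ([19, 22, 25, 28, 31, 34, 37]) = 196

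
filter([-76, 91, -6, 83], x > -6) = keep x where x > -6: -76✗, 91✓, -6✗, 83✓
= [91, 83]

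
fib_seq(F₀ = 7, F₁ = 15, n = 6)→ F_2 = F_1 + F_0 = 22
F_3 = F_2 + F_1 = 37
F_4 = F_3 + F_2 = 59
...
= [7, 15, 22, 37, 59, 96]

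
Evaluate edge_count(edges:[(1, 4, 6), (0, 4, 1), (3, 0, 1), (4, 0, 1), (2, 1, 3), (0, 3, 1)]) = 6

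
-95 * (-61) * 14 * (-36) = -2920680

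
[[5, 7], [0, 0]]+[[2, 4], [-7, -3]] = [[7, 11], [-7, -3]]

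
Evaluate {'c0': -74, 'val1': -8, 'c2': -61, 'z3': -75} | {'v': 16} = {'c0': -74, 'val1': -8, 'c2': -61, 'z3': -75, 'v': 16}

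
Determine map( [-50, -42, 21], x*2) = -50*2=-100, -42*2=-84, 21*2=42
= [-100, -84, 42]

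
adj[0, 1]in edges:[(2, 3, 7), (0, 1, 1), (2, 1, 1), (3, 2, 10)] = 1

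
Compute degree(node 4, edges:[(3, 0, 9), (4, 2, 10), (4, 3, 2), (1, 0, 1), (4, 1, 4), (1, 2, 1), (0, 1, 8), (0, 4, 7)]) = 4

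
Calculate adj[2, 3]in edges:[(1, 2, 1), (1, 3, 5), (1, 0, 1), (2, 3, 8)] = 8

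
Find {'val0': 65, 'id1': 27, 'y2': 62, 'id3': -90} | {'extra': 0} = {'val0': 65, 'id1': 27, 'y2': 62, 'id3': -90, 'extra': 0}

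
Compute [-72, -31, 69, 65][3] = 65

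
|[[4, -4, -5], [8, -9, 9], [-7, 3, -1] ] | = 343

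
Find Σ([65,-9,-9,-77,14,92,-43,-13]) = 20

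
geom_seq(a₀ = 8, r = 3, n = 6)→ [8, 24, 72, 216, 648, 1944]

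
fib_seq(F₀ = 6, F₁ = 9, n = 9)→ [6, 9, 15, 24, 39, 63, 102, 165, 267]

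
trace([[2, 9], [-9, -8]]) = diagonal: 2 + (-8)
= -6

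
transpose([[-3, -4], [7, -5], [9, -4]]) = [[-3, 7, 9], [-4, -5, -4]]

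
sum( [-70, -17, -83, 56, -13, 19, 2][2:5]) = -40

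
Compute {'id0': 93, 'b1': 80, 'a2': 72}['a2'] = 72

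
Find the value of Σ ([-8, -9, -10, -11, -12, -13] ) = -63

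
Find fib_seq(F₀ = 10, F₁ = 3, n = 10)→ [10, 3, 13, 16, 29, 45, 74, 119, 193, 312]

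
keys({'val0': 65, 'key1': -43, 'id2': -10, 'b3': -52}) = ['val0', 'key1', 'id2', 'b3']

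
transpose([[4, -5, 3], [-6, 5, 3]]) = [[4, -6], [-5, 5], [3, 3]]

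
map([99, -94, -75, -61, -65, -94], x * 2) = 99*2=198, -94*2=-188, -75*2=-150, -61*2=-122, -65*2=-130, -94*2=-188
= [198, -188, -150, -122, -130, -188]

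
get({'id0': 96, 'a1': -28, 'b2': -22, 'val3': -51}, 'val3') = -51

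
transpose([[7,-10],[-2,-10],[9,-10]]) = [[7, -2, 9], [-10, -10, -10]]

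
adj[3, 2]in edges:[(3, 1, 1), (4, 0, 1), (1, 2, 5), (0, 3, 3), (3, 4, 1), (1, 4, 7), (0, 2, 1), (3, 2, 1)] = 1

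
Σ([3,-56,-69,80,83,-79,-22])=-60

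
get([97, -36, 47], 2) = 47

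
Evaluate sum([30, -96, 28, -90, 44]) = 30 + (-96) + 28 + (-90) + 44
= -84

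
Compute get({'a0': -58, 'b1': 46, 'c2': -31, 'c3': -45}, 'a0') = -58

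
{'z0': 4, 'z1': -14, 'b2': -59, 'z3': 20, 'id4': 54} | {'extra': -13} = {'z0': 4, 'z1': -14, 'b2': -59, 'z3': 20, 'id4': 54, 'extra': -13}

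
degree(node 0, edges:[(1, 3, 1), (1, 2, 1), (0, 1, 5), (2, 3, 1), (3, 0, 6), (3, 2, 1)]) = 2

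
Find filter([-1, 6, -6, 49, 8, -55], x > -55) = [-1, 6, -6, 49, 8]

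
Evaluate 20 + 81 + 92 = 193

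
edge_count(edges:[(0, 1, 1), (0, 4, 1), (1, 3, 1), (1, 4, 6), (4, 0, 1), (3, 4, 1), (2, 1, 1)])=7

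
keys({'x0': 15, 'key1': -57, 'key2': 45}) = ['x0', 'key1', 'key2']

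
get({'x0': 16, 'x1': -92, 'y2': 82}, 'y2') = 82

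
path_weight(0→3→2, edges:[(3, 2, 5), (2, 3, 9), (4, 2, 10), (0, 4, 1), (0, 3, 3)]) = 8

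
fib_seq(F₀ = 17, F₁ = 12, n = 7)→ [17, 12, 29, 41, 70, 111, 181]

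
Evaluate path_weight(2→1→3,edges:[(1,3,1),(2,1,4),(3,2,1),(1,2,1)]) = 5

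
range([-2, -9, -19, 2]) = 21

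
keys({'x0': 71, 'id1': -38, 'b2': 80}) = ['x0', 'id1', 'b2']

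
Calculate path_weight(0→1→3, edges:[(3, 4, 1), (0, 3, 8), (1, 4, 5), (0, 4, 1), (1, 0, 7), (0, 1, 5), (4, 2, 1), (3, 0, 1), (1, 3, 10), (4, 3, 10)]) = 15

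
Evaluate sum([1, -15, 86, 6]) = 1 + (-15) + 86 + 6
= 78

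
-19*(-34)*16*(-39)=-403104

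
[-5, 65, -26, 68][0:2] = [-5, 65]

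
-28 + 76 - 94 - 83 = -129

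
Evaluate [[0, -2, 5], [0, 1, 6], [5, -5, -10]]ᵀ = [[0, 0, 5], [-2, 1, -5], [5, 6, -10]]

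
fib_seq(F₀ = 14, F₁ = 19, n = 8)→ [14, 19, 33, 52, 85, 137, 222, 359]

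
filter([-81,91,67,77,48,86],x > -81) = keep x where x > -81: -81✗, 91✓, 67✓, 77✓, 48✓, 86✓
= [91, 67, 77, 48, 86]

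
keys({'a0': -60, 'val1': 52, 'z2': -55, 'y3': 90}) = ['a0', 'val1', 'z2', 'y3']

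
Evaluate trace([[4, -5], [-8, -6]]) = diagonal: 4 + (-6)
= -2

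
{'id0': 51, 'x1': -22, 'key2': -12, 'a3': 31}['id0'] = 51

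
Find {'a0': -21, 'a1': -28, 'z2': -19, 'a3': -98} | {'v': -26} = {'a0': -21, 'a1': -28, 'z2': -19, 'a3': -98, 'v': -26}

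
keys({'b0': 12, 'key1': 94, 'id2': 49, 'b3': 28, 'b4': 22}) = ['b0', 'key1', 'id2', 'b3', 'b4']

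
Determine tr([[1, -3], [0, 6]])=7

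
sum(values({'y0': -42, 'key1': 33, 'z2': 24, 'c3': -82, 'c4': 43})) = (-42) + 33 + 24 + (-82) + 43
= -24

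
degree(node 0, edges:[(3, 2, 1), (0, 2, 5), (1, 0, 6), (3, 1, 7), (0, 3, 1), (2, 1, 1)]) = 3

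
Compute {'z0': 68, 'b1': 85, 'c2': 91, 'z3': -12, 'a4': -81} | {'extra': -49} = {'z0': 68, 'b1': 85, 'c2': 91, 'z3': -12, 'a4': -81, 'extra': -49}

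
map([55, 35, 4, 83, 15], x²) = [3025, 1225, 16, 6889, 225]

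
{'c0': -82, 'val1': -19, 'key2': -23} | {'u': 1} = {'c0': -82, 'val1': -19, 'key2': -23, 'u': 1}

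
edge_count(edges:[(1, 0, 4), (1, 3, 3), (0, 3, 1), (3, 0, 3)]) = 4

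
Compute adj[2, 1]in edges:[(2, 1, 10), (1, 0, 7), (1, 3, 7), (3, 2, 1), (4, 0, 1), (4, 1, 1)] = 10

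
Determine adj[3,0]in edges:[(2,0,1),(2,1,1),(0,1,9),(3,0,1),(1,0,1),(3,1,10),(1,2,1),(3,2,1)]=1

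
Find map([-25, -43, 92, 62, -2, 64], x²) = (-25)²=625, (-43)²=1849, (92)²=8464, (62)²=3844, (-2)²=4, (64)²=4096
= [625, 1849, 8464, 3844, 4, 4096]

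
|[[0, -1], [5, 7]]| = (0)*(7) - (-1)*(5)
= 5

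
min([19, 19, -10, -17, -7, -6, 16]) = -17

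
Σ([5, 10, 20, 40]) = 75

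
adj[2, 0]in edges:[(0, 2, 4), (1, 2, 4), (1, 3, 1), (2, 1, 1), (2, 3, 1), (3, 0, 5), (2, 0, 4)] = 4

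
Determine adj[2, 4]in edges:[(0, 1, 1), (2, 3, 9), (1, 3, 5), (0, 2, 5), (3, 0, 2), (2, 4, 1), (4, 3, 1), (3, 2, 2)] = 1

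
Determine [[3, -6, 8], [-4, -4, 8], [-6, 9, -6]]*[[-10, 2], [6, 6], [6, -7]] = C[0][0] = (3)*(-10) + (-6)*(6) + (8)*(6) = -18
C[0][1] = (3)*(2) + (-6)*(6) + (8)*(-7) = -86
C[1][0] = (-4)*(-10) + (-4)*(6) + (8)*(6) = 64
C[1][1] = (-4)*(2) + (-4)*(6) + (8)*(-7) = -88
C[2][0] = (-6)*(-10) + (9)*(6) + (-6)*(6) = 78
C[2][1] = (-6)*(2) + (9)*(6) + (-6)*(-7) = 84
= [[-18, -86], [64, -88], [78, 84]]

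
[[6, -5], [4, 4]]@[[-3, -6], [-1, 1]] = [[-13, -41], [-16, -20]]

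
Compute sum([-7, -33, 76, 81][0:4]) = 117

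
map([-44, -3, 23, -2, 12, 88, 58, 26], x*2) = -44*2=-88, -3*2=-6, 23*2=46, -2*2=-4, 12*2=24, 88*2=176, 58*2=116, 26*2=52
= [-88, -6, 46, -4, 24, 176, 116, 52]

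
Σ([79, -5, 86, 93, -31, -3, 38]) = 79 + (-5) + 86 + 93 + (-31) + (-3) + 38
= 257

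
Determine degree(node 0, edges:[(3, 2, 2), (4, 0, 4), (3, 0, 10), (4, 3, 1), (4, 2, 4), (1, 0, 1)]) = incident: (4,0), (3,0), (1,0)
= 3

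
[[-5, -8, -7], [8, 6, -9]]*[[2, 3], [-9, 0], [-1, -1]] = [[69, -8], [-29, 33]]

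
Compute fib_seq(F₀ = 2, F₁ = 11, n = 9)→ [2, 11, 13, 24, 37, 61, 98, 159, 257]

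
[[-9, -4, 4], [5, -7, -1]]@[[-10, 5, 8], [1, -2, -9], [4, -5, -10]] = [[102, -57, -76], [-61, 44, 113]]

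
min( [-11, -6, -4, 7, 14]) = -11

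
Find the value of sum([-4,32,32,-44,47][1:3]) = slice → [32, 32]
32 + 32
= 64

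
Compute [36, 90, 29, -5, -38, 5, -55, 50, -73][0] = 36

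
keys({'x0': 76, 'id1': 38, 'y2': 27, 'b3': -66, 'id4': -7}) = ['x0', 'id1', 'y2', 'b3', 'id4']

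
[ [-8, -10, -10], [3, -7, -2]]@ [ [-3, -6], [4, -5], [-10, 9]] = [[84, 8], [-17, -1]]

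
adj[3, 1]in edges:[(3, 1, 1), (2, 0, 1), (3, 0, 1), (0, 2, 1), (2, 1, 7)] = 1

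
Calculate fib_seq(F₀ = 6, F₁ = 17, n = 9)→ F_2 = F_1 + F_0 = 23
F_3 = F_2 + F_1 = 40
F_4 = F_3 + F_2 = 63
...
= [6, 17, 23, 40, 63, 103, 166, 269, 435]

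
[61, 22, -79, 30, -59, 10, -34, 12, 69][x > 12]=[61, 22, 30, 69]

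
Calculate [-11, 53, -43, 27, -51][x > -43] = [-11, 53, 27]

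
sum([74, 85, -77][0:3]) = slice → [74, 85, -77]
74 + 85 + (-77)
= 82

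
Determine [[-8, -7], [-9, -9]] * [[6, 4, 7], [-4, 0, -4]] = [[-20, -32, -28], [-18, -36, -27]]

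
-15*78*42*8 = -393120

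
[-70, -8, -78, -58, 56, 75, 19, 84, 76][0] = -70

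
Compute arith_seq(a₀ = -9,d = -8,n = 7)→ a_0 = -9 + 0*-8 = -9
a_1 = -9 + 1*-8 = -17
a_2 = -9 + 2*-8 = -25
...
= [-9, -17, -25, -33, -41, -49, -57]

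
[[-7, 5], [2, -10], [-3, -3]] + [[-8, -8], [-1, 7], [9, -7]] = [[-15, -3], [1, -3], [6, -10]]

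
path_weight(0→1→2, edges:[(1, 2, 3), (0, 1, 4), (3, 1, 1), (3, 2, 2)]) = w(0→1)=4 + w(1→2)=3
= 7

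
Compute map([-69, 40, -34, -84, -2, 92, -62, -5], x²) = [4761, 1600, 1156, 7056, 4, 8464, 3844, 25]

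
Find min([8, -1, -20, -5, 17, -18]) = -20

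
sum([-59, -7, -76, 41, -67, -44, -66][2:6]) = -146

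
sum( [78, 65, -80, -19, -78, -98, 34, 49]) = -49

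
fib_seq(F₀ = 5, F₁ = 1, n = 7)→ [5, 1, 6, 7, 13, 20, 33]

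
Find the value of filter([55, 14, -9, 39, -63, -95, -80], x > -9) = keep x where x > -9: 55✓, 14✓, -9✗, 39✓, -63✗, -95✗, -80✗
= [55, 14, 39]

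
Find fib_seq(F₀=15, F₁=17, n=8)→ [15, 17, 32, 49, 81, 130, 211, 341]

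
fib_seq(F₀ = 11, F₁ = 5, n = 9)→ [11, 5, 16, 21, 37, 58, 95, 153, 248]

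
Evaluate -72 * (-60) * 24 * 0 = 0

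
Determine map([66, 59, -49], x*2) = 66*2=132, 59*2=118, -49*2=-98
= [132, 118, -98]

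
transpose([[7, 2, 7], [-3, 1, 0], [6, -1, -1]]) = [[7, -3, 6], [2, 1, -1], [7, 0, -1]]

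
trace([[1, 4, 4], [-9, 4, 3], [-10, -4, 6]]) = 11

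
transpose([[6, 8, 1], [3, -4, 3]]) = [[6, 3], [8, -4], [1, 3]]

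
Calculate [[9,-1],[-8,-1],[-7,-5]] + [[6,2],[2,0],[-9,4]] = [[15, 1], [-6, -1], [-16, -1]]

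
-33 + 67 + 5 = 39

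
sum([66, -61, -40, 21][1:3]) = -101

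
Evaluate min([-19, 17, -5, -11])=-19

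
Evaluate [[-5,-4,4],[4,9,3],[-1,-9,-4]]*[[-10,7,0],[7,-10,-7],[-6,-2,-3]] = [[-2, -3, 16], [5, -68, -72], [-29, 91, 75]]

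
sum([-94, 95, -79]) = (-94) + 95 + (-79)
= -78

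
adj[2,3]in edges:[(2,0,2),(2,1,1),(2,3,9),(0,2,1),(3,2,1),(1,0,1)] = 9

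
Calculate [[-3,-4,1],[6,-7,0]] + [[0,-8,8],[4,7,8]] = [[-3, -12, 9], [10, 0, 8]]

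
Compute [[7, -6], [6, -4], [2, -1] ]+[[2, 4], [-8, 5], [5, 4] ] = [[9, -2], [-2, 1], [7, 3]]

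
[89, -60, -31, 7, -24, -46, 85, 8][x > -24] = keep x where x > -24: 89✓, -60✗, -31✗, 7✓, -24✗, -46✗, 85✓, 8✓
= [89, 7, 85, 8]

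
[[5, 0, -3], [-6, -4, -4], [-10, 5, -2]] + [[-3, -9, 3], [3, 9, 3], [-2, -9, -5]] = [[2, -9, 0], [-3, 5, -1], [-12, -4, -7]]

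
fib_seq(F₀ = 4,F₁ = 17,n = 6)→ [4, 17, 21, 38, 59, 97]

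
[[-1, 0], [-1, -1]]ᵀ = [[-1, -1], [0, -1]]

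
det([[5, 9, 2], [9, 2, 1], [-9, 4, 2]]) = -135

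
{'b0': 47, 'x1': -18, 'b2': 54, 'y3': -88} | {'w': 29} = {'b0': 47, 'x1': -18, 'b2': 54, 'y3': -88, 'w': 29}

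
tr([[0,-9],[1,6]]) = diagonal: 0 + 6
= 6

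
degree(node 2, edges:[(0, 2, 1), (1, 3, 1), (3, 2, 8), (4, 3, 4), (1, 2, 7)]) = incident: (0,2), (3,2), (1,2)
= 3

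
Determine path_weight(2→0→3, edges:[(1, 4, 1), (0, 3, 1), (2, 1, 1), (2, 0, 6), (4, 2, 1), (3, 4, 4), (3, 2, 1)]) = 7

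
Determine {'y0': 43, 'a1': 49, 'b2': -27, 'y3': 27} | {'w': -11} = {'y0': 43, 'a1': 49, 'b2': -27, 'y3': 27, 'w': -11}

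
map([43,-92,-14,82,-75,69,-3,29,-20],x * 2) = 43*2=86, -92*2=-184, -14*2=-28, 82*2=164, -75*2=-150, 69*2=138, -3*2=-6, 29*2=58, -20*2=-40
= [86, -184, -28, 164, -150, 138, -6, 58, -40]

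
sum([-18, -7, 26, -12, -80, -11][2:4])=slice → [26, -12]
26 + (-12)
= 14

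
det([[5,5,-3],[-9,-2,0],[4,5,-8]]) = (1)*(5)*det([[-2, 0], [5, -8]]) + (-1)*(5)*det([[-9, 0], [4, -8]]) + (1)*(-3)*det([[-9, -2], [4, 5]])
= 80 + -360 + 111
= -169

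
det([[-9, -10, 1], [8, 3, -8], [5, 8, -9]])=(1)*(-9)*det([[3, -8], [8, -9]]) + (-1)*(-10)*det([[8, -8], [5, -9]]) + (1)*(1)*det([[8, 3], [5, 8]])
= -333 + -320 + 49
= -604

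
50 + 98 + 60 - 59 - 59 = 90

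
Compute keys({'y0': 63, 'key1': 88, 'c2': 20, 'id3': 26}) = ['y0', 'key1', 'c2', 'id3']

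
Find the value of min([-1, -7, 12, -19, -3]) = -19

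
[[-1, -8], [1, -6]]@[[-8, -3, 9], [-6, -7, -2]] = C[0][0] = (-1)*(-8) + (-8)*(-6) = 56
C[0][1] = (-1)*(-3) + (-8)*(-7) = 59
C[0][2] = (-1)*(9) + (-8)*(-2) = 7
C[1][0] = (1)*(-8) + (-6)*(-6) = 28
C[1][1] = (1)*(-3) + (-6)*(-7) = 39
C[1][2] = (1)*(9) + (-6)*(-2) = 21
= [[56, 59, 7], [28, 39, 21]]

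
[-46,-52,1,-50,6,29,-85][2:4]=[1, -50]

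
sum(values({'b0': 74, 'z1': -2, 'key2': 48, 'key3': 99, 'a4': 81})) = 300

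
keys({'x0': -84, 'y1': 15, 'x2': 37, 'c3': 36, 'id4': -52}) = ['x0', 'y1', 'x2', 'c3', 'id4']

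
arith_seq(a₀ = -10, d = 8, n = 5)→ [-10, -2, 6, 14, 22]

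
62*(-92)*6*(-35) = 1197840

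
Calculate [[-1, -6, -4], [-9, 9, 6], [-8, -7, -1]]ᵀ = [[-1, -9, -8], [-6, 9, -7], [-4, 6, -1]]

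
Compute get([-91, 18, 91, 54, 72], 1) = 18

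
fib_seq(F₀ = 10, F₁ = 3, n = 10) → [10, 3, 13, 16, 29, 45, 74, 119, 193, 312]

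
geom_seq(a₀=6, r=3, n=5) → [6, 18, 54, 162, 486]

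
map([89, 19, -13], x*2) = 89*2=178, 19*2=38, -13*2=-26
= [178, 38, -26]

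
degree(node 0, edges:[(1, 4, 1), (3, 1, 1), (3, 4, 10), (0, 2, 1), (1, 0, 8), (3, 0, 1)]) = incident: (0,2), (1,0), (3,0)
= 3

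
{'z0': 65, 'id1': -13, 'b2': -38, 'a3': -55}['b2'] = -38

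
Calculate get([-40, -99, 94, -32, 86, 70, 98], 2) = 94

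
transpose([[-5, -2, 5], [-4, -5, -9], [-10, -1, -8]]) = [[-5, -4, -10], [-2, -5, -1], [5, -9, -8]]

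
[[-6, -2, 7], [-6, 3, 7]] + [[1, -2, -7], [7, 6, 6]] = [[-5, -4, 0], [1, 9, 13]]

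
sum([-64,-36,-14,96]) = (-64) + (-36) + (-14) + 96
= -18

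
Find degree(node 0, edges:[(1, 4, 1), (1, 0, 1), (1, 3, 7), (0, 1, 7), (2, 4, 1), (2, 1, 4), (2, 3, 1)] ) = 2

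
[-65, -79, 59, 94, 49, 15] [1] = -79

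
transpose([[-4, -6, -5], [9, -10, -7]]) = [[-4, 9], [-6, -10], [-5, -7]]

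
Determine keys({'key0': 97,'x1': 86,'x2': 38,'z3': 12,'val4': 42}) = ['key0', 'x1', 'x2', 'z3', 'val4']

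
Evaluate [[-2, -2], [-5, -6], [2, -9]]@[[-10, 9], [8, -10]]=C[0][0] = (-2)*(-10) + (-2)*(8) = 4
C[0][1] = (-2)*(9) + (-2)*(-10) = 2
C[1][0] = (-5)*(-10) + (-6)*(8) = 2
C[1][1] = (-5)*(9) + (-6)*(-10) = 15
C[2][0] = (2)*(-10) + (-9)*(8) = -92
C[2][1] = (2)*(9) + (-9)*(-10) = 108
= [[4, 2], [2, 15], [-92, 108]]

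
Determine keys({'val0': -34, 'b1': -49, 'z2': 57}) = ['val0', 'b1', 'z2']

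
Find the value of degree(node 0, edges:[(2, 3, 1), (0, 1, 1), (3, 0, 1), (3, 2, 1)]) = 2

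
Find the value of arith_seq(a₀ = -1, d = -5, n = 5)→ [-1, -6, -11, -16, -21]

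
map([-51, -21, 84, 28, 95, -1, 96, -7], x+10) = [-41, -11, 94, 38, 105, 9, 106, 3]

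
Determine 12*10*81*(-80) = -777600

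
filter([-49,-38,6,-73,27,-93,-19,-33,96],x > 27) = keep x where x > 27: -49✗, -38✗, 6✗, -73✗, 27✗, -93✗, -19✗, -33✗, 96✓
= [96]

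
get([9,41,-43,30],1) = 41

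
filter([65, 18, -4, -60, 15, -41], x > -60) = keep x where x > -60: 65✓, 18✓, -4✓, -60✗, 15✓, -41✓
= [65, 18, -4, 15, -41]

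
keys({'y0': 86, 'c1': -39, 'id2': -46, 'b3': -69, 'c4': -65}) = ['y0', 'c1', 'id2', 'b3', 'c4']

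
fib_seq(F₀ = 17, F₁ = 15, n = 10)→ [17, 15, 32, 47, 79, 126, 205, 331, 536, 867]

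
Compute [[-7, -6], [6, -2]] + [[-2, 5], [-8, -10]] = [[-9, -1], [-2, -12]]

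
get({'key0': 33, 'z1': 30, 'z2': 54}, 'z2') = 54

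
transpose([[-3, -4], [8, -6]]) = [[-3, 8], [-4, -6]]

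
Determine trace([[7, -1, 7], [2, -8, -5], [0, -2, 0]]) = -1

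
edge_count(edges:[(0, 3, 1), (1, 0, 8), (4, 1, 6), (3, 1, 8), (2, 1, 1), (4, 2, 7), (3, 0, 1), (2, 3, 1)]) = 8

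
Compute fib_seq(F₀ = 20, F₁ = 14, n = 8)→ [20, 14, 34, 48, 82, 130, 212, 342]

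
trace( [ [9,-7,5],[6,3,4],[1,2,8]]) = diagonal: 9 + 3 + 8
= 20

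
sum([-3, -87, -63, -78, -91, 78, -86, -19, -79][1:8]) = -346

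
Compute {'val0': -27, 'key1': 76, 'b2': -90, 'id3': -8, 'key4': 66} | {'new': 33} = {'val0': -27, 'key1': 76, 'b2': -90, 'id3': -8, 'key4': 66, 'new': 33}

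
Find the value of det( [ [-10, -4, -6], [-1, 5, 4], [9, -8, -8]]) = (1)*(-10)*det([[5, 4], [-8, -8]]) + (-1)*(-4)*det([[-1, 4], [9, -8]]) + (1)*(-6)*det([[-1, 5], [9, -8]])
= 80 + -112 + 222
= 190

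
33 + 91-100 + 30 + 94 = 148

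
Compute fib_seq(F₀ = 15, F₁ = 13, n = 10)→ F_2 = F_1 + F_0 = 28
F_3 = F_2 + F_1 = 41
F_4 = F_3 + F_2 = 69
...
= [15, 13, 28, 41, 69, 110, 179, 289, 468, 757]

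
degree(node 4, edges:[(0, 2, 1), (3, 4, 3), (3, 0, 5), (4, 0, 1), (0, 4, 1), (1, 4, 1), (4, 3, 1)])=incident: (3,4), (4,0), (0,4), (1,4), (4,3)
= 5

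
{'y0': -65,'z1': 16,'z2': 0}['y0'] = -65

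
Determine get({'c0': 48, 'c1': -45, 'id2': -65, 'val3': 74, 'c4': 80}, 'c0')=48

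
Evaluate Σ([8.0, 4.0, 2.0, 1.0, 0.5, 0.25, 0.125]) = 8.0 + 4.0 + 2.0 + 1.0 + 0.5 + 0.25 + 0.125
= 15.875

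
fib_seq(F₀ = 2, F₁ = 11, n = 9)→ [2, 11, 13, 24, 37, 61, 98, 159, 257]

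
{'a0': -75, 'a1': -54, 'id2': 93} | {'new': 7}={'a0': -75, 'a1': -54, 'id2': 93, 'new': 7}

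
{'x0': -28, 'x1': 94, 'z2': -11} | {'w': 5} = {'x0': -28, 'x1': 94, 'z2': -11, 'w': 5}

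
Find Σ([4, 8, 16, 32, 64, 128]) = 252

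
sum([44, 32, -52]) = 24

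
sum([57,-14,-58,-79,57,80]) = 43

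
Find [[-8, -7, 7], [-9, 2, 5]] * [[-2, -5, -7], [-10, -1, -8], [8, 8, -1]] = C[0][0] = (-8)*(-2) + (-7)*(-10) + (7)*(8) = 142
C[0][1] = (-8)*(-5) + (-7)*(-1) + (7)*(8) = 103
C[0][2] = (-8)*(-7) + (-7)*(-8) + (7)*(-1) = 105
C[1][0] = (-9)*(-2) + (2)*(-10) + (5)*(8) = 38
C[1][1] = (-9)*(-5) + (2)*(-1) + (5)*(8) = 83
C[1][2] = (-9)*(-7) + (2)*(-8) + (5)*(-1) = 42
= [[142, 103, 105], [38, 83, 42]]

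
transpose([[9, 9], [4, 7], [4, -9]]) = [[9, 4, 4], [9, 7, -9]]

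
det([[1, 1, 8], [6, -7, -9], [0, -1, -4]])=(1)*(1)*det([[-7, -9], [-1, -4]]) + (-1)*(1)*det([[6, -9], [0, -4]]) + (1)*(8)*det([[6, -7], [0, -1]])
= 19 + 24 + -48
= -5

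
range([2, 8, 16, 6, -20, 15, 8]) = 36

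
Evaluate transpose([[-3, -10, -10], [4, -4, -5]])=[[-3, 4], [-10, -4], [-10, -5]]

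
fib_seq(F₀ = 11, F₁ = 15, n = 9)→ F_2 = F_1 + F_0 = 26
F_3 = F_2 + F_1 = 41
F_4 = F_3 + F_2 = 67
...
= [11, 15, 26, 41, 67, 108, 175, 283, 458]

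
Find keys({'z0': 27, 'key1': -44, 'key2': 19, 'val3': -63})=['z0', 'key1', 'key2', 'val3']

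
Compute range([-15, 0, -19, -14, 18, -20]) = 38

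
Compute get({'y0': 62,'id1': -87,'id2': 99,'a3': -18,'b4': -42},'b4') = -42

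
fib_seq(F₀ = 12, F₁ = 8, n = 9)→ F_2 = F_1 + F_0 = 20
F_3 = F_2 + F_1 = 28
F_4 = F_3 + F_2 = 48
...
= [12, 8, 20, 28, 48, 76, 124, 200, 324]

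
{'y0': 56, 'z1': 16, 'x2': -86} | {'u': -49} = {'y0': 56, 'z1': 16, 'x2': -86, 'u': -49}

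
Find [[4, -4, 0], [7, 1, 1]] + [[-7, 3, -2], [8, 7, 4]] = [[-3, -1, -2], [15, 8, 5]]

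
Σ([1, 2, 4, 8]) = 15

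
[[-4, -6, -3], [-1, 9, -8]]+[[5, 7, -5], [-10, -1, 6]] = [[1, 1, -8], [-11, 8, -2]]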